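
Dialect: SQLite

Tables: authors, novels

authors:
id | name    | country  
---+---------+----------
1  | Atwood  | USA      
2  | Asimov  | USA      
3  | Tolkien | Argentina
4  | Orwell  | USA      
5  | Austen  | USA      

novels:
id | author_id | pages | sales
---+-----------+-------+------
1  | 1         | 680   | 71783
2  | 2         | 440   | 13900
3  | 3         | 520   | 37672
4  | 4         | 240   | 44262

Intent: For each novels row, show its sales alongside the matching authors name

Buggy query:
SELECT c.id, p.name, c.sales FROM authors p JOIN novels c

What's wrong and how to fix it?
Bug: Missing join condition: each novels row is matched to all authors rows instead of just its own

Fix: Specify the join condition linking the foreign key to the parent id

Corrected query:
SELECT c.id, p.name, c.sales FROM authors p JOIN novels c ON c.author_id = p.id

Result:
id | name    | sales
---+---------+------
1  | Atwood  | 71783
2  | Asimov  | 13900
3  | Tolkien | 37672
4  | Orwell  | 44262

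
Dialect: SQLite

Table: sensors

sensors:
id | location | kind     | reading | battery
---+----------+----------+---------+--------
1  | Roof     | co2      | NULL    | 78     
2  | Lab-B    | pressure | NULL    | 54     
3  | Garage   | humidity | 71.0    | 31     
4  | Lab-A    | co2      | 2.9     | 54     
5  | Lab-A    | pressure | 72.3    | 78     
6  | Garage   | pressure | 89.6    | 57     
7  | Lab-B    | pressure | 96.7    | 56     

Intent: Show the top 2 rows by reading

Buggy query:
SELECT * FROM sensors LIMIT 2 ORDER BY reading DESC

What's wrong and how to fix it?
Bug: ORDER BY cannot follow LIMIT; LIMIT is the final clause

Fix: Sort with ORDER BY, then apply LIMIT

Corrected query:
SELECT * FROM sensors ORDER BY reading DESC LIMIT 2

Result:
id | location | kind     | reading | battery
---+----------+----------+---------+--------
7  | Lab-B    | pressure | 96.7    | 56     
6  | Garage   | pressure | 89.6    | 57     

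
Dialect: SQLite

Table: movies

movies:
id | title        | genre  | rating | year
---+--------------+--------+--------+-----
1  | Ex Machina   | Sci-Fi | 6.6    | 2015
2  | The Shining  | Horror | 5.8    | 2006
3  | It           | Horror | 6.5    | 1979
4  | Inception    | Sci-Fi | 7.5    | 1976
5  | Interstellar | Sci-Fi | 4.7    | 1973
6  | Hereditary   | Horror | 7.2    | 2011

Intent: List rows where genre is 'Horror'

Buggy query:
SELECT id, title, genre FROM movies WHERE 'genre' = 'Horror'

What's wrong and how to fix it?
Bug: 'genre' in single quotes is a string literal, not the column; the comparison is literal-vs-literal and never true

Fix: Reference the column as genre without single quotes

Corrected query:
SELECT id, title, genre FROM movies WHERE genre = 'Horror'

Result:
id | title       | genre 
---+-------------+-------
2  | The Shining | Horror
3  | It          | Horror
6  | Hereditary  | Horror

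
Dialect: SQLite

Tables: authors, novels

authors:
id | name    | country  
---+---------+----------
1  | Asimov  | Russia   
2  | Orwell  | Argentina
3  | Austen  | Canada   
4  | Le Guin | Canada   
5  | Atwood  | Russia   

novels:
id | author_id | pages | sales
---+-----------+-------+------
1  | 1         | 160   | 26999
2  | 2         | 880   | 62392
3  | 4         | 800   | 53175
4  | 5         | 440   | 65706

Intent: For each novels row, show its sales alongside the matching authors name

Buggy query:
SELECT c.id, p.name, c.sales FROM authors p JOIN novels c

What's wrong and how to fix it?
Bug: JOIN with no ON clause produces a cartesian product; every novels row pairs with every authors row

Fix: Add ON c.author_id = p.id to the JOIN

Corrected query:
SELECT c.id, p.name, c.sales FROM authors p JOIN novels c ON c.author_id = p.id

Result:
id | name    | sales
---+---------+------
1  | Asimov  | 26999
2  | Orwell  | 62392
3  | Le Guin | 53175
4  | Atwood  | 65706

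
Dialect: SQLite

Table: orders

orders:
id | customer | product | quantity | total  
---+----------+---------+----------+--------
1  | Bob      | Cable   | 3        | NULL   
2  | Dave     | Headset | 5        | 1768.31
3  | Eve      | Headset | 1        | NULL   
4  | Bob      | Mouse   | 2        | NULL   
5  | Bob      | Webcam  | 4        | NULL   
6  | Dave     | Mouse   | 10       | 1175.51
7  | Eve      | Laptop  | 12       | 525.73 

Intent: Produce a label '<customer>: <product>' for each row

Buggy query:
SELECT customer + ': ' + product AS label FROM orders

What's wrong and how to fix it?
Bug: '+' is numeric addition; on text columns SQLite converts them to 0 instead of concatenating

Fix: Replace + with || to concatenate text

Corrected query:
SELECT customer || ': ' || product AS label FROM orders

Result:
label        
-------------
Bob: Cable   
Dave: Headset
Eve: Headset 
Bob: Mouse   
Bob: Webcam  
Dave: Mouse  
Eve: Laptop  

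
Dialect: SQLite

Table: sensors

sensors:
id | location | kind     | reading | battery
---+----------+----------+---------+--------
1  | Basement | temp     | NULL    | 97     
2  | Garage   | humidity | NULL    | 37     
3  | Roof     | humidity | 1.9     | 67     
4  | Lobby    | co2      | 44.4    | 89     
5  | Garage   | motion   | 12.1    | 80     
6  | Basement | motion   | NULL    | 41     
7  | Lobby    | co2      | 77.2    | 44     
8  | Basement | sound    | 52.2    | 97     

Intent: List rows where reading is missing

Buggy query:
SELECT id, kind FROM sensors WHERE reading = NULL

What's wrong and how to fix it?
Bug: Comparing to NULL with '=' never matches; NULL = NULL is unknown, not true

Fix: Use IS NULL to test for NULL

Corrected query:
SELECT id, kind FROM sensors WHERE reading IS NULL

Result:
id | kind    
---+---------
1  | temp    
2  | humidity
6  | motion  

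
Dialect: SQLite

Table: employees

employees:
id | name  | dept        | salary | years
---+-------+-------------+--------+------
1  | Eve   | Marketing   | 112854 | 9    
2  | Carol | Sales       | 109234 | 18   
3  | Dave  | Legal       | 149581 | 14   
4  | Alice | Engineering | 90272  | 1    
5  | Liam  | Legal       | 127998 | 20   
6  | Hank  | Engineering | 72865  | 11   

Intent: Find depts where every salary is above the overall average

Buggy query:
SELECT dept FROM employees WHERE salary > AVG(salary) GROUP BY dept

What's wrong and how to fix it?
Bug: AVG() is an aggregate; it can't sit directly in WHERE

Fix: Compute the overall average in a scalar subquery and compare each group's MIN against it in HAVING

Corrected query:
SELECT dept FROM employees GROUP BY dept HAVING MIN(salary) > (SELECT AVG(salary) FROM employees)

Result:
dept     
---------
Legal    
Marketing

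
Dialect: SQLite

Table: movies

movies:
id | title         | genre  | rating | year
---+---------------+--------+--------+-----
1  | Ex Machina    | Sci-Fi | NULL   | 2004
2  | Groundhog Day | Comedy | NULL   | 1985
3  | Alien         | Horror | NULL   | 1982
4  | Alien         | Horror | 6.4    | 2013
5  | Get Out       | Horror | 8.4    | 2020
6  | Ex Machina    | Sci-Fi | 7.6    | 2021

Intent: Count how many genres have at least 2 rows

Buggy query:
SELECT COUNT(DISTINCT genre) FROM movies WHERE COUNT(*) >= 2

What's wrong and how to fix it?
Bug: COUNT(*) cannot appear in WHERE; the per-group count doesn't exist yet

Fix: Use a subquery that GROUPs and filters with HAVING, then count its rows

Corrected query:
SELECT COUNT(*) FROM (SELECT genre FROM movies GROUP BY genre HAVING COUNT(*) >= 2)

Result:
COUNT(*)
--------
2       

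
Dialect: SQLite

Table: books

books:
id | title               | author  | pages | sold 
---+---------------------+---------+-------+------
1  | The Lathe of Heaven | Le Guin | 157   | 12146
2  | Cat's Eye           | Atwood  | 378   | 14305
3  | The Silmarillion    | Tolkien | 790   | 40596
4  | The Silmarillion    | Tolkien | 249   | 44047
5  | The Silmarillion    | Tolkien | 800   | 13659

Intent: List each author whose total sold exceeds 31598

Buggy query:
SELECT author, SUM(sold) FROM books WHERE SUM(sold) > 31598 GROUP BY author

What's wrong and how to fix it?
Bug: WHERE runs before GROUP BY, so aggregates aren't available there

Fix: Move the aggregate condition to a HAVING clause

Corrected query:
SELECT author, SUM(sold) FROM books GROUP BY author HAVING SUM(sold) > 31598

Result:
author  | SUM(sold)
--------+----------
Tolkien | 98302    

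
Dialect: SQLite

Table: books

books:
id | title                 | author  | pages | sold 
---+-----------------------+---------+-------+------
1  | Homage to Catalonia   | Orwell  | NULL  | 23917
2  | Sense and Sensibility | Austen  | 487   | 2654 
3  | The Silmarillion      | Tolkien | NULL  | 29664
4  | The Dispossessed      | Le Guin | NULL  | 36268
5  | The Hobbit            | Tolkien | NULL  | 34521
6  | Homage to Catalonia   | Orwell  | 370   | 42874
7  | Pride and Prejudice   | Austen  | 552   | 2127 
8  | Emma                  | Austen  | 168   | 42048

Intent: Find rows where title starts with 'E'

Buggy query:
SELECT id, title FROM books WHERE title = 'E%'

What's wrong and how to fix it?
Bug: Wildcards only work with LIKE; '=' treats '%' as a literal character

Fix: Use LIKE for wildcard pattern matching

Corrected query:
SELECT id, title FROM books WHERE title LIKE 'E%'

Result:
id | title
---+------
8  | Emma 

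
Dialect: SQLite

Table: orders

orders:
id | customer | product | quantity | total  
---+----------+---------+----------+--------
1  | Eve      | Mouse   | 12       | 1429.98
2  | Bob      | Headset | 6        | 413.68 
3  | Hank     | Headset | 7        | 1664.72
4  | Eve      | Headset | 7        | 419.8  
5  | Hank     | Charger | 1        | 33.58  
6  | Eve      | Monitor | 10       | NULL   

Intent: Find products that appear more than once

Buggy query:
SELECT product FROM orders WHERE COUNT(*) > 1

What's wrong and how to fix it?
Bug: COUNT(*) is an aggregate and cannot be used in WHERE

Fix: Group first, then use HAVING for the count condition

Corrected query:
SELECT product FROM orders GROUP BY product HAVING COUNT(*) > 1

Result:
product
-------
Headset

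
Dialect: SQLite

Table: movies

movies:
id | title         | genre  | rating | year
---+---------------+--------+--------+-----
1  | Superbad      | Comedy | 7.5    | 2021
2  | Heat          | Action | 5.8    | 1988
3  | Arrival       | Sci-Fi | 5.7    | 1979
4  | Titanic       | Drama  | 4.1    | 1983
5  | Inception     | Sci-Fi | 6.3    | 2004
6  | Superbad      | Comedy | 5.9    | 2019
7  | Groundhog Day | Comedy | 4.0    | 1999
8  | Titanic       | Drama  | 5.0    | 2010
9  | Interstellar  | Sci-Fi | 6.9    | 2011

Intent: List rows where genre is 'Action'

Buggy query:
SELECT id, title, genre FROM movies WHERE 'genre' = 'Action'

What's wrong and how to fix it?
Bug: Single quotes denote string literals in SQL; the column name is being compared as a constant string

Fix: Reference the column as genre without single quotes

Corrected query:
SELECT id, title, genre FROM movies WHERE genre = 'Action'

Result:
id | title | genre 
---+-------+-------
2  | Heat  | Action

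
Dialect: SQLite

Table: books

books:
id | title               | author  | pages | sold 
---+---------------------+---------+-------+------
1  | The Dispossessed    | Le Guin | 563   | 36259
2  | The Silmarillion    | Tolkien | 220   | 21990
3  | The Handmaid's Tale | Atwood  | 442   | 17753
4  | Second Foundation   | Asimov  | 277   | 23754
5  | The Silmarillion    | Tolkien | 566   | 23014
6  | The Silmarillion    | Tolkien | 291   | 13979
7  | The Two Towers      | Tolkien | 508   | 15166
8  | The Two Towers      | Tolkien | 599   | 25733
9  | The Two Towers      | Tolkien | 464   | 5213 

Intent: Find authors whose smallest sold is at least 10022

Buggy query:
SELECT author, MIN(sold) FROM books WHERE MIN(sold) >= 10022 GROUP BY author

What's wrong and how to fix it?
Bug: MIN() in WHERE is a misuse of aggregate

Fix: Replace WHERE with HAVING after the GROUP BY

Corrected query:
SELECT author, MIN(sold) FROM books GROUP BY author HAVING MIN(sold) >= 10022

Result:
author  | MIN(sold)
--------+----------
Asimov  | 23754    
Atwood  | 17753    
Le Guin | 36259    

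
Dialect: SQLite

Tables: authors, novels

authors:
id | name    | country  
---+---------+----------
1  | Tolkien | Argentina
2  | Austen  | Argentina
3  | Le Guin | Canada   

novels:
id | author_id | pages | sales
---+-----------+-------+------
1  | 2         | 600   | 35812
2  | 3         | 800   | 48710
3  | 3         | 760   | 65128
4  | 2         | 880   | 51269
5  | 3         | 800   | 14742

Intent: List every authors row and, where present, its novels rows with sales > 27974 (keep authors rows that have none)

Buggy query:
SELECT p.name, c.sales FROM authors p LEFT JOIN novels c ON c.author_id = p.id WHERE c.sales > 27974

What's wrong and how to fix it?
Bug: A WHERE condition on the right-hand table after LEFT JOIN drops unmatched parents

Fix: Move the right-table condition into the ON clause so unmatched parents are kept

Corrected query:
SELECT p.name, c.sales FROM authors p LEFT JOIN novels c ON c.author_id = p.id AND c.sales > 27974

Result:
name    | sales
--------+------
Tolkien | NULL 
Austen  | 35812
Austen  | 51269
Le Guin | 48710
Le Guin | 65128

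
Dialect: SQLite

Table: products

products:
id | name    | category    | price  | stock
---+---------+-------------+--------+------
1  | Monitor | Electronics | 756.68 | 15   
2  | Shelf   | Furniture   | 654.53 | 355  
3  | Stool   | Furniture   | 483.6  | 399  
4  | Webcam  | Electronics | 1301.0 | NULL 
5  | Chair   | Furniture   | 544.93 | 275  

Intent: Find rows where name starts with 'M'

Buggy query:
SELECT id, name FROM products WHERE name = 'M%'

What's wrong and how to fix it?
Bug: '=' compares the literal string including the % character; pattern matching needs LIKE

Fix: Use LIKE for wildcard pattern matching

Corrected query:
SELECT id, name FROM products WHERE name LIKE 'M%'

Result:
id | name   
---+--------
1  | Monitor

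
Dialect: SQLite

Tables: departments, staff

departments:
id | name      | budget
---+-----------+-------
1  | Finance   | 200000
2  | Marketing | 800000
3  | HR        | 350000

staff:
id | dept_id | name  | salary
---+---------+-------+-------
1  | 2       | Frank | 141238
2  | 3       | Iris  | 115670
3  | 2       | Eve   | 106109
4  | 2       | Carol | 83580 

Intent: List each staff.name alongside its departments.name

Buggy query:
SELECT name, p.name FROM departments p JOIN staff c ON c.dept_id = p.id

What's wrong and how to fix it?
Bug: Both tables have a 'name' column; the unqualified reference is ambiguous

Fix: Qualify the column with its table alias (c.name)

Corrected query:
SELECT c.name, p.name FROM departments p JOIN staff c ON c.dept_id = p.id

Result:
name  | name     
------+----------
Frank | Marketing
Iris  | HR       
Eve   | Marketing
Carol | Marketing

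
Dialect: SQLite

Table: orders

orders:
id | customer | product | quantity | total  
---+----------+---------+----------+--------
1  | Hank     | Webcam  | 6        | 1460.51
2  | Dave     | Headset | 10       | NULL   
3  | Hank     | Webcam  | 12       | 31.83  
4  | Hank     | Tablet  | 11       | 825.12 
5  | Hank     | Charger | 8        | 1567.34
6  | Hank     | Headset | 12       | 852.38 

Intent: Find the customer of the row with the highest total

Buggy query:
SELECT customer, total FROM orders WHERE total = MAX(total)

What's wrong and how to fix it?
Bug: MAX(total) is an aggregate and cannot be used directly in WHERE

Fix: Wrap MAX in a scalar subquery so WHERE compares against a single value

Corrected query:
SELECT customer, total FROM orders WHERE total = (SELECT MAX(total) FROM orders)

Result:
customer | total  
---------+--------
Hank     | 1567.34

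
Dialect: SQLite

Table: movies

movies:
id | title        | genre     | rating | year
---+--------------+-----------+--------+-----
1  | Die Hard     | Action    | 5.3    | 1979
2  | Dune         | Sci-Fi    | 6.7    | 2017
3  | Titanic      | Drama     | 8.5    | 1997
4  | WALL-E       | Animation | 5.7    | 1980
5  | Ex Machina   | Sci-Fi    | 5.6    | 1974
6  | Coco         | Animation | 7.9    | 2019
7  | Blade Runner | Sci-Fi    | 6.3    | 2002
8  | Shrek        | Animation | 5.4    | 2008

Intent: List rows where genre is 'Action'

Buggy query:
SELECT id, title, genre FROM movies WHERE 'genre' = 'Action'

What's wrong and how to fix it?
Bug: 'genre' in single quotes is a string literal, not the column; the comparison is literal-vs-literal and never true

Fix: Reference the column as genre without single quotes

Corrected query:
SELECT id, title, genre FROM movies WHERE genre = 'Action'

Result:
id | title    | genre 
---+----------+-------
1  | Die Hard | Action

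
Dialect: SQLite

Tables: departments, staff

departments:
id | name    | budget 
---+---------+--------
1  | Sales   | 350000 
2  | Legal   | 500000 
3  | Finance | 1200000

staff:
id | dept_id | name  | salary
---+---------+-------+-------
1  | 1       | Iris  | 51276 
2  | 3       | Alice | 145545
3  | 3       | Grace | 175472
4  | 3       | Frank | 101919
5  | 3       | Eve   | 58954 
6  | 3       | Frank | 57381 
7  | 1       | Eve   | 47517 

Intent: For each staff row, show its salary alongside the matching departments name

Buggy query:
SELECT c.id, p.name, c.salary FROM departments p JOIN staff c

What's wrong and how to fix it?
Bug: Missing join condition: each staff row is matched to all departments rows instead of just its own

Fix: Specify the join condition linking the foreign key to the parent id

Corrected query:
SELECT c.id, p.name, c.salary FROM departments p JOIN staff c ON c.dept_id = p.id

Result:
id | name    | salary
---+---------+-------
1  | Sales   | 51276 
2  | Finance | 145545
3  | Finance | 175472
4  | Finance | 101919
5  | Finance | 58954 
6  | Finance | 57381 
7  | Sales   | 47517 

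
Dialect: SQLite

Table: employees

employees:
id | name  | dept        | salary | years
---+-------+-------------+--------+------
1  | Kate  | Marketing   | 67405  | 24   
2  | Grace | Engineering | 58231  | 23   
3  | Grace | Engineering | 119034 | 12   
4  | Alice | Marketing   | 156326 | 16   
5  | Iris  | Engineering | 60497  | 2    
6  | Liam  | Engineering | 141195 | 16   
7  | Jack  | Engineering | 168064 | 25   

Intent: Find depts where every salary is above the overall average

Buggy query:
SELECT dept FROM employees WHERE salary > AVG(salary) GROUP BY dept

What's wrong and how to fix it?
Bug: AVG() is an aggregate; it can't sit directly in WHERE

Fix: Use a subquery for AVG and a HAVING MIN(...) filter so the condition holds for every row in the group

Corrected query:
SELECT dept FROM employees GROUP BY dept HAVING MIN(salary) > (SELECT AVG(salary) FROM employees)

Result:
(no rows)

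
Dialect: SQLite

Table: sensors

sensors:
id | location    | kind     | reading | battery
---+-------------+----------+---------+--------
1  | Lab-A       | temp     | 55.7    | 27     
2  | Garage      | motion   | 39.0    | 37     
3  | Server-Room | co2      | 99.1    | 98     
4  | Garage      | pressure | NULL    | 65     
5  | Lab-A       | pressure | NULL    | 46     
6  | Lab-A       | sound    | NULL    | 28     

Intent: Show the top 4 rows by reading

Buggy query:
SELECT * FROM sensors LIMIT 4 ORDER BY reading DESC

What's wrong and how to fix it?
Bug: ORDER BY cannot follow LIMIT; LIMIT is the final clause

Fix: Sort with ORDER BY, then apply LIMIT

Corrected query:
SELECT * FROM sensors ORDER BY reading DESC LIMIT 4

Result:
id | location    | kind     | reading | battery
---+-------------+----------+---------+--------
3  | Server-Room | co2      | 99.1    | 98     
1  | Lab-A       | temp     | 55.7    | 27     
2  | Garage      | motion   | 39      | 37     
4  | Garage      | pressure | NULL    | 65     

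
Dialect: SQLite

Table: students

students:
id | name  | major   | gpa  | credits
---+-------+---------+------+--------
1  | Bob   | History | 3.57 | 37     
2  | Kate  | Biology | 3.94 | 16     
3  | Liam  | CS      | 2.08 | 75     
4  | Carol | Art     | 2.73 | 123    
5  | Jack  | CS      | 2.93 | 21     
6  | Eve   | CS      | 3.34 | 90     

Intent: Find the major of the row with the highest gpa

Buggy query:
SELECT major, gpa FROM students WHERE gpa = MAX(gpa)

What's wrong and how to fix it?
Bug: WHERE is evaluated per row; an aggregate over the whole table isn't defined there

Fix: Wrap MAX in a scalar subquery so WHERE compares against a single value

Corrected query:
SELECT major, gpa FROM students WHERE gpa = (SELECT MAX(gpa) FROM students)

Result:
major   | gpa 
--------+-----
Biology | 3.94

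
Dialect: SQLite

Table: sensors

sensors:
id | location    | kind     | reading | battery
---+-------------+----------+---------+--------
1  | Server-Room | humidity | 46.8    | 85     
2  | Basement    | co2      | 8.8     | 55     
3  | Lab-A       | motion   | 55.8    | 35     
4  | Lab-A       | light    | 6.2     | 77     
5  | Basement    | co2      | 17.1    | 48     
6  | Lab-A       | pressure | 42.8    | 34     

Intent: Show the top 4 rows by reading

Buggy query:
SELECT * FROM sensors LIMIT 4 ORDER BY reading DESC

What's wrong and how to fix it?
Bug: LIMIT must come after ORDER BY

Fix: Swap the clauses: ORDER BY first, then LIMIT

Corrected query:
SELECT * FROM sensors ORDER BY reading DESC LIMIT 4

Result:
id | location    | kind     | reading | battery
---+-------------+----------+---------+--------
3  | Lab-A       | motion   | 55.8    | 35     
1  | Server-Room | humidity | 46.8    | 85     
6  | Lab-A       | pressure | 42.8    | 34     
5  | Basement    | co2      | 17.1    | 48     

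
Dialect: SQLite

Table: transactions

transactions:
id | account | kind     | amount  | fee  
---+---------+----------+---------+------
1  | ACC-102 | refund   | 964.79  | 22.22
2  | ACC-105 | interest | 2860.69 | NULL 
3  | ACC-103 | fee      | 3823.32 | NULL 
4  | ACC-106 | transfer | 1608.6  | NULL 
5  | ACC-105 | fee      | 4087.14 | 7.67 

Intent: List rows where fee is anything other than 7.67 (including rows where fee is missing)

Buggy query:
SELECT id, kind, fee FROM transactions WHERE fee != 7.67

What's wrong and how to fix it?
Bug: Inequality against NULL is unknown, not true; rows with NULL are dropped

Fix: Handle NULL separately with IS NULL alongside the inequality

Corrected query:
SELECT id, kind, fee FROM transactions WHERE fee != 7.67 OR fee IS NULL

Result:
id | kind     | fee  
---+----------+------
1  | refund   | 22.22
2  | interest | NULL 
3  | fee      | NULL 
4  | transfer | NULL 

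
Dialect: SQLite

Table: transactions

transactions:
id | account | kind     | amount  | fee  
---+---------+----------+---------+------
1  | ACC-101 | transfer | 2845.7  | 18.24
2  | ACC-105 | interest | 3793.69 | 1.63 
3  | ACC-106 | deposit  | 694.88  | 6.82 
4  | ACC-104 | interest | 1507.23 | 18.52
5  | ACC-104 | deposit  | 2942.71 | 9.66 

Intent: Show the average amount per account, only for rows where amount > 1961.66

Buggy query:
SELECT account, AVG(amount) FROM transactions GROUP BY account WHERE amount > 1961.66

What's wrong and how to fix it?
Bug: WHERE cannot follow GROUP BY

Fix: Move the WHERE clause before GROUP BY

Corrected query:
SELECT account, AVG(amount) FROM transactions WHERE amount > 1961.66 GROUP BY account

Result:
account | AVG(amount)
--------+------------
ACC-101 | 2845.7     
ACC-104 | 2942.71    
ACC-105 | 3793.69    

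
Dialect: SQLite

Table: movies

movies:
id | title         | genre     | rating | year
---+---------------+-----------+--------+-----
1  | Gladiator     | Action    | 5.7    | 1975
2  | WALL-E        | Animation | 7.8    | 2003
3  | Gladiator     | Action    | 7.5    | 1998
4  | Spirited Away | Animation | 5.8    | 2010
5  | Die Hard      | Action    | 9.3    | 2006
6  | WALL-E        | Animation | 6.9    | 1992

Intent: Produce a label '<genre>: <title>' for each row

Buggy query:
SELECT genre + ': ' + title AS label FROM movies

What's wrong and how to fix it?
Bug: '+' is numeric addition; on text columns SQLite converts them to 0 instead of concatenating

Fix: Use the || operator for string concatenation

Corrected query:
SELECT genre || ': ' || title AS label FROM movies

Result:
label                   
------------------------
Action: Gladiator       
Animation: WALL-E       
Action: Gladiator       
Animation: Spirited Away
Action: Die Hard        
Animation: WALL-E       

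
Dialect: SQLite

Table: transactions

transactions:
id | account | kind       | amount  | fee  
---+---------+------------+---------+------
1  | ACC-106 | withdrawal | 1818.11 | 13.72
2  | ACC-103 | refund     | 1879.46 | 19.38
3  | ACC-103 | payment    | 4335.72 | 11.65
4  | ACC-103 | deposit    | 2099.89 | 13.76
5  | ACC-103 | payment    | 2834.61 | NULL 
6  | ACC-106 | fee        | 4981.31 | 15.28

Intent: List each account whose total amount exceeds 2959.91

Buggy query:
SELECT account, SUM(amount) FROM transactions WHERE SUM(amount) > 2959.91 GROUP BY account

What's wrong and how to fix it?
Bug: Aggregate functions cannot appear in a WHERE clause

Fix: Use HAVING (which filters groups after aggregation) instead of WHERE

Corrected query:
SELECT account, SUM(amount) FROM transactions GROUP BY account HAVING SUM(amount) > 2959.91

Result:
account | SUM(amount)
--------+------------
ACC-103 | 11149.68   
ACC-106 | 6799.42    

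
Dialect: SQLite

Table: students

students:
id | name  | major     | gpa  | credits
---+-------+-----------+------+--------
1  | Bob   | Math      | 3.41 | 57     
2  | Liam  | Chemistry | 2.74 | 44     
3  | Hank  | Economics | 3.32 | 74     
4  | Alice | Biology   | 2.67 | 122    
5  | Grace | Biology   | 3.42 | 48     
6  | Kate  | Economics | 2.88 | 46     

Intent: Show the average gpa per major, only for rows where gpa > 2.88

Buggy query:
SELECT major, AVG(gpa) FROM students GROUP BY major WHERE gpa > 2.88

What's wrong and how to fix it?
Bug: WHERE cannot follow GROUP BY

Fix: Place WHERE between FROM and GROUP BY

Corrected query:
SELECT major, AVG(gpa) FROM students WHERE gpa > 2.88 GROUP BY major

Result:
major     | AVG(gpa)
----------+---------
Biology   | 3.42    
Economics | 3.32    
Math      | 3.41    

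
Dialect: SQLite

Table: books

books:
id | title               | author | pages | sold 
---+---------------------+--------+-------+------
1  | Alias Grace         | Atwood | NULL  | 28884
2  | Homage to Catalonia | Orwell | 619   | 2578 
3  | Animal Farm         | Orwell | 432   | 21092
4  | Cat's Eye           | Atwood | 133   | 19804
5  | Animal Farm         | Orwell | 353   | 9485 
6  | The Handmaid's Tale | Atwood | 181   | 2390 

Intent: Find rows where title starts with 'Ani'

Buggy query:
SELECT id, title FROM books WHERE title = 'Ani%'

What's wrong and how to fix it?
Bug: '=' compares the literal string including the % character; pattern matching needs LIKE

Fix: Replace '=' with LIKE so 'Ani%' is treated as a pattern

Corrected query:
SELECT id, title FROM books WHERE title LIKE 'Ani%'

Result:
id | title      
---+------------
3  | Animal Farm
5  | Animal Farm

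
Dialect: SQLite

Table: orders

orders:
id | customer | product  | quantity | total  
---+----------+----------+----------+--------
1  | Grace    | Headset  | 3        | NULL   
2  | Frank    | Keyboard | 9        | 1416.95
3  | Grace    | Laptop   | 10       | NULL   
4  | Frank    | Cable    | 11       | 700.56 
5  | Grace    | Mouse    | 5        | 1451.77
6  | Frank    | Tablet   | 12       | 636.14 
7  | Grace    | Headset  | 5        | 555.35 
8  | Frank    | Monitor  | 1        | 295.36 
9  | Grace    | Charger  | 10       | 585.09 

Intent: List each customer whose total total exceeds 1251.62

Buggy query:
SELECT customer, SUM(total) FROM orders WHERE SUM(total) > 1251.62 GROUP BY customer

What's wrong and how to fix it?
Bug: Aggregate functions cannot appear in a WHERE clause

Fix: Move the aggregate condition to a HAVING clause

Corrected query:
SELECT customer, SUM(total) FROM orders GROUP BY customer HAVING SUM(total) > 1251.62

Result:
customer | SUM(total)
---------+-----------
Frank    | 3049.01   
Grace    | 2592.21   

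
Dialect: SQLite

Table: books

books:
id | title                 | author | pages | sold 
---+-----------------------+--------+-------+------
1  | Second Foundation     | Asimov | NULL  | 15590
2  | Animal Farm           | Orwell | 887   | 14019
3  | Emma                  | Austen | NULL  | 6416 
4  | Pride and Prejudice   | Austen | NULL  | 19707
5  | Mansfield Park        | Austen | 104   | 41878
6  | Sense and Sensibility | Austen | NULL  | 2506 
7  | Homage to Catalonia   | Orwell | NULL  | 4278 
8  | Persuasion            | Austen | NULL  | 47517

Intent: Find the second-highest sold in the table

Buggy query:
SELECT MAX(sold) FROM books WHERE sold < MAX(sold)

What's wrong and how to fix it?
Bug: The inner MAX is an aggregate inside WHERE, which is not allowed

Fix: Put the inner MAX in a scalar subquery

Corrected query:
SELECT MAX(sold) FROM books WHERE sold < (SELECT MAX(sold) FROM books)

Result:
MAX(sold)
---------
41878    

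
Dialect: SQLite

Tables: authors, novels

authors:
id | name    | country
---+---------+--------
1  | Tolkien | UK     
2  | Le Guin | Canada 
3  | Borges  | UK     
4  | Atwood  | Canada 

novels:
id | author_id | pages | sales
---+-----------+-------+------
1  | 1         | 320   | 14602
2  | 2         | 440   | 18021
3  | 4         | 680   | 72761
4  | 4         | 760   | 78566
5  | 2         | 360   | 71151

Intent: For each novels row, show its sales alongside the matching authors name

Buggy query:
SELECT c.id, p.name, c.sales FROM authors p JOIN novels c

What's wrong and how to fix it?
Bug: Missing join condition: each novels row is matched to all authors rows instead of just its own

Fix: Specify the join condition linking the foreign key to the parent id

Corrected query:
SELECT c.id, p.name, c.sales FROM authors p JOIN novels c ON c.author_id = p.id

Result:
id | name    | sales
---+---------+------
1  | Tolkien | 14602
2  | Le Guin | 18021
3  | Atwood  | 72761
4  | Atwood  | 78566
5  | Le Guin | 71151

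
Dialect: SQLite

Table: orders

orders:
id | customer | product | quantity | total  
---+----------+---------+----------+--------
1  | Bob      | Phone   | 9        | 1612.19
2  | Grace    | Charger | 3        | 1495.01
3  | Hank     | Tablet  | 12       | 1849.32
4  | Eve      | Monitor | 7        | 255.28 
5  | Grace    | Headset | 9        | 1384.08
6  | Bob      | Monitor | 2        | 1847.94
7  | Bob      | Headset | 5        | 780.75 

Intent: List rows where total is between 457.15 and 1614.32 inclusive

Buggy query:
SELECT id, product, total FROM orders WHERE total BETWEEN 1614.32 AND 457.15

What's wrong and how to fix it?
Bug: The bounds are reversed; BETWEEN a AND b requires a <= b to match anything

Fix: Swap the bounds so the smaller value comes first

Corrected query:
SELECT id, product, total FROM orders WHERE total BETWEEN 457.15 AND 1614.32

Result:
id | product | total  
---+---------+--------
1  | Phone   | 1612.19
2  | Charger | 1495.01
5  | Headset | 1384.08
7  | Headset | 780.75 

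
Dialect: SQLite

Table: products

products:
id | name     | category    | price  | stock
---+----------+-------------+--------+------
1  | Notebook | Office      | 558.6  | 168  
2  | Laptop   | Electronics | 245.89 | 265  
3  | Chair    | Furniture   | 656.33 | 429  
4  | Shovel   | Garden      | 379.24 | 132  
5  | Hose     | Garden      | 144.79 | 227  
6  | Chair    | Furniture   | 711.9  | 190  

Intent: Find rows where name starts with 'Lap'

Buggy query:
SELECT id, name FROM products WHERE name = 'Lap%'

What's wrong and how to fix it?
Bug: Wildcards only work with LIKE; '=' treats '%' as a literal character

Fix: Use LIKE for wildcard pattern matching

Corrected query:
SELECT id, name FROM products WHERE name LIKE 'Lap%'

Result:
id | name  
---+-------
2  | Laptop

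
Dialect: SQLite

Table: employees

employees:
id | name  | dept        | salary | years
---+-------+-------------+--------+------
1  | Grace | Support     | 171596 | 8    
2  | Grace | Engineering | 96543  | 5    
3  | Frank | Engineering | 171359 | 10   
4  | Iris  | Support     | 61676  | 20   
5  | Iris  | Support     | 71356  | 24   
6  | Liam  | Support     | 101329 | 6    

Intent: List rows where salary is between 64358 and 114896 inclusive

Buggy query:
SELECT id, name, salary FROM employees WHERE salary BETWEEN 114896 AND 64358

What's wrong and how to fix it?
Bug: The bounds are reversed; BETWEEN a AND b requires a <= b to match anything

Fix: Write BETWEEN 64358 AND 114896

Corrected query:
SELECT id, name, salary FROM employees WHERE salary BETWEEN 64358 AND 114896

Result:
id | name  | salary
---+-------+-------
2  | Grace | 96543 
5  | Iris  | 71356 
6  | Liam  | 101329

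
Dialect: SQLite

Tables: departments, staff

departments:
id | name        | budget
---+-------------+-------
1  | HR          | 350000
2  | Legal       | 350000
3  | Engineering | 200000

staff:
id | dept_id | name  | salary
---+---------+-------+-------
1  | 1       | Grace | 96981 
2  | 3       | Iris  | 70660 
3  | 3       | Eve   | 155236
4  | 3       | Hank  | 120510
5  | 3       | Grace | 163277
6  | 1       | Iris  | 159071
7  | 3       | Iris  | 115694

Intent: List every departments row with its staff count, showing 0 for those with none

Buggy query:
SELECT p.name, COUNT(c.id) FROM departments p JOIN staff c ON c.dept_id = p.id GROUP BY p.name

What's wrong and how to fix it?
Bug: INNER JOIN drops departments rows that have no matching staff rows

Fix: Use LEFT JOIN so parents without children still appear (COUNT(c.id) gives 0)

Corrected query:
SELECT p.name, COUNT(c.id) FROM departments p LEFT JOIN staff c ON c.dept_id = p.id GROUP BY p.name

Result:
name        | COUNT(c.id)
------------+------------
Engineering | 5          
HR          | 2          
Legal       | 0          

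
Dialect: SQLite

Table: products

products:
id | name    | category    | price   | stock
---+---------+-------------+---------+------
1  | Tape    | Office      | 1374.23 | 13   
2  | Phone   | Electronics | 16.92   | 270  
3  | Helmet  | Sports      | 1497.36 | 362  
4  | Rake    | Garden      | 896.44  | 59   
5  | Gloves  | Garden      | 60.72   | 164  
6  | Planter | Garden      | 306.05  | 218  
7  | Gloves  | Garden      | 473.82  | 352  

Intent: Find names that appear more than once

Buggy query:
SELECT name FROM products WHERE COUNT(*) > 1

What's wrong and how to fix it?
Bug: COUNT(*) is an aggregate and cannot be used in WHERE

Fix: Group first, then use HAVING for the count condition

Corrected query:
SELECT name FROM products GROUP BY name HAVING COUNT(*) > 1

Result:
name  
------
Gloves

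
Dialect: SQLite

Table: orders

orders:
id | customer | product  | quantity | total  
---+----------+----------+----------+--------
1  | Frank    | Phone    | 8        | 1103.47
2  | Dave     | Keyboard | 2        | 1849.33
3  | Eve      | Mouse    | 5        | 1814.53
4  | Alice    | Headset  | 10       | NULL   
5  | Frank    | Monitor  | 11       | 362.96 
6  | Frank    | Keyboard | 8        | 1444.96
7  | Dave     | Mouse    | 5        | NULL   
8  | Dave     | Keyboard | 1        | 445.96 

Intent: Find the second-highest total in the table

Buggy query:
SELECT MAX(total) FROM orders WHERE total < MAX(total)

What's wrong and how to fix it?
Bug: The inner MAX is an aggregate inside WHERE, which is not allowed

Fix: Put the inner MAX in a scalar subquery

Corrected query:
SELECT MAX(total) FROM orders WHERE total < (SELECT MAX(total) FROM orders)

Result:
MAX(total)
----------
1814.53   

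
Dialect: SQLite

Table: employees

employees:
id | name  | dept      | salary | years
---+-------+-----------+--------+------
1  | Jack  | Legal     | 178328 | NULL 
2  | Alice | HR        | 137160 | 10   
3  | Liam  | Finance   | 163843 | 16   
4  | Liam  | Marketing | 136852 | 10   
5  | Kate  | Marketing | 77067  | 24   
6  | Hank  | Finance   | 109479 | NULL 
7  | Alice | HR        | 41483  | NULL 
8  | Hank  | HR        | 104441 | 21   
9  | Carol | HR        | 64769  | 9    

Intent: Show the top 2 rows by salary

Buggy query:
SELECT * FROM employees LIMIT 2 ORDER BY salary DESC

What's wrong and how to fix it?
Bug: LIMIT must come after ORDER BY

Fix: Swap the clauses: ORDER BY first, then LIMIT

Corrected query:
SELECT * FROM employees ORDER BY salary DESC LIMIT 2

Result:
id | name | dept    | salary | years
---+------+---------+--------+------
1  | Jack | Legal   | 178328 | NULL 
3  | Liam | Finance | 163843 | 16   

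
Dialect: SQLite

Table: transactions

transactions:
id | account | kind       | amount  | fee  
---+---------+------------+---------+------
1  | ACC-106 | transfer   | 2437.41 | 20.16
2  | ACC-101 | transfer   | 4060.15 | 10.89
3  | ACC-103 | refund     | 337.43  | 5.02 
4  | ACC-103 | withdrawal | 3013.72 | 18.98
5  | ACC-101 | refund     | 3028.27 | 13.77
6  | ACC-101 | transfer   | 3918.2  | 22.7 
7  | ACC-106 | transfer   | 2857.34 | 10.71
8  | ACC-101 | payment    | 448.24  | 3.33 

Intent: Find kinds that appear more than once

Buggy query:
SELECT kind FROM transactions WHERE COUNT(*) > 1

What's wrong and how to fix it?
Bug: COUNT(*) is an aggregate and cannot be used in WHERE

Fix: GROUP BY kind, then filter groups with HAVING COUNT(*) > 1

Corrected query:
SELECT kind FROM transactions GROUP BY kind HAVING COUNT(*) > 1

Result:
kind    
--------
refund  
transfer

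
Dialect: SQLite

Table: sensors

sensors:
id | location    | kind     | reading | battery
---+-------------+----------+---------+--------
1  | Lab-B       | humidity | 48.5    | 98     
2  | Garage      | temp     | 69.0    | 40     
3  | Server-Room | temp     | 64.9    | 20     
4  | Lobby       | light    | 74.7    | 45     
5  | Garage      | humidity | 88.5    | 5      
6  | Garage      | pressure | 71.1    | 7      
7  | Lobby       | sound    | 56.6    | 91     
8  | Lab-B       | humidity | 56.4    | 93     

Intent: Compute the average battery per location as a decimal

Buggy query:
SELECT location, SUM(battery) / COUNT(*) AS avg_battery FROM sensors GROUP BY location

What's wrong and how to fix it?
Bug: SUM(battery) and COUNT(*) are both integers; the division truncates the fractional part

Fix: Cast one side to REAL so the division keeps the fractional part

Corrected query:
SELECT location, SUM(battery) * 1.0 / COUNT(*) AS avg_battery FROM sensors GROUP BY location

Result:
location    | avg_battery
------------+------------
Garage      | 17.333333  
Lab-B       | 95.5       
Lobby       | 68         
Server-Room | 20         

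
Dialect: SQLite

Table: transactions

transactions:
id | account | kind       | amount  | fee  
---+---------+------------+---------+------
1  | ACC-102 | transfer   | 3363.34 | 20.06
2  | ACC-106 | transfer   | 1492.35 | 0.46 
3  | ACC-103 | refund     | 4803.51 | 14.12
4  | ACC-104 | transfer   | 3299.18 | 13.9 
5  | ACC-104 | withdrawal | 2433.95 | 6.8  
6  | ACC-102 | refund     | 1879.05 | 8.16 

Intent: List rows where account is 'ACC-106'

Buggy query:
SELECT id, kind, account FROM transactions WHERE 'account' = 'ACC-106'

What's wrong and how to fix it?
Bug: Single quotes denote string literals in SQL; the column name is being compared as a constant string

Fix: Reference the column as account without single quotes

Corrected query:
SELECT id, kind, account FROM transactions WHERE account = 'ACC-106'

Result:
id | kind     | account
---+----------+--------
2  | transfer | ACC-106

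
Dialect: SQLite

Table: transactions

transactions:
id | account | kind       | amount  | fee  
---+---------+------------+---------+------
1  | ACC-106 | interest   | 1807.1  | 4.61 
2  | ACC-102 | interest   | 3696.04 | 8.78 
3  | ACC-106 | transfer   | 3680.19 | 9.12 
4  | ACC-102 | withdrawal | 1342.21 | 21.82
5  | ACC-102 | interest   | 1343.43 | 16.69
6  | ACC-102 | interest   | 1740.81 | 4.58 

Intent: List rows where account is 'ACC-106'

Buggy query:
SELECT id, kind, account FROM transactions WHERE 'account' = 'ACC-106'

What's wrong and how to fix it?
Bug: 'account' in single quotes is a string literal, not the column; the comparison is literal-vs-literal and never true

Fix: Reference the column as account without single quotes

Corrected query:
SELECT id, kind, account FROM transactions WHERE account = 'ACC-106'

Result:
id | kind     | account
---+----------+--------
1  | interest | ACC-106
3  | transfer | ACC-106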